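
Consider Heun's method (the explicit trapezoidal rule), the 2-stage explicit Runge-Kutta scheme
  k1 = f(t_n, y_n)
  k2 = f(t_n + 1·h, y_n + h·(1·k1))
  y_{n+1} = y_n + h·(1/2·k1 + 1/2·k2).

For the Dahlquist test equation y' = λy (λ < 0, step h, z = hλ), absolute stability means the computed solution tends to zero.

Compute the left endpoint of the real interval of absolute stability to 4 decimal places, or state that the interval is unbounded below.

left endpoint -2.0000.

On y'=λy, z=hλ:
  order 2, 2-stage ⇒ R(z)=1+z+z^2/2
  (e.g. R(-0.32)=0.73120, |R|=0.73120)

Find x<0 with |R(x)|<1.
x=-0.32: |R|=0.7312
|R(-1.33)|=0.5544 |R(-0.96)|=0.5008 |R(-0.94)|=0.5018
Bisect:
  x_lo=-2.8289 |R|=2.1724  x_hi=-0.3890 |R|=0.6866
  mid=-1.60894 |R|=0.68540 →hi
  mid=-2.21890 |R|=1.24286 →lo
  mid=-1.91392 |R|=0.91762 →hi
  mid=-2.06641 |R|=1.06861 →lo
  mid=-1.99016 |R|=0.99021 →hi
  mid=-2.02829 |R|=1.02869 →lo
  mid=-2.00922 |R|=1.00927 →lo
  mid=-1.99969 |R|=0.99969 →hi
  ...
  [-2.00014,-1.99999] ⇒ x*=-2.0000
Interval (-2.0000, 0).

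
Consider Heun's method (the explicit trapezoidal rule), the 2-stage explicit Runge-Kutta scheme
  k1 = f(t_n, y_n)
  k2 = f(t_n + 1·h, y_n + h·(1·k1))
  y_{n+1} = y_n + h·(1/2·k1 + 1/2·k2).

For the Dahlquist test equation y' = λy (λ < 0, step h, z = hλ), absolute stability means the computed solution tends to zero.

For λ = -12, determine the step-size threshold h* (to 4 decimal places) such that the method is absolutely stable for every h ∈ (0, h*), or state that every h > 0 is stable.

(-2.0000,0); λ=-12 ⇒ h* = 0.1667.

Set f=λy, z=hλ:
  order 2, 2-stage ⇒ R(z)=1+z+z^2/2
  (e.g. R(-0.38)=0.69220, |R|=0.69220)

Boundary: |R(x)|=1, x<0.
x=-0.38: |R|=0.6922
|R(-1.62)|=0.6922 |R(-1.13)|=0.5085 |R(-0.51)|=0.6200
Bisect:
  x_lo=-2.3951 |R|=1.4732  x_hi=-0.2185 |R|=0.8053
  mid=-1.30684 |R|=0.54708 →hi
  mid=-1.85099 |R|=0.86210 →hi
  mid=-2.12307 |R|=1.13064 →lo
  mid=-1.98703 |R|=0.98712 →hi
  mid=-2.05505 |R|=1.05657 →lo
  mid=-2.02104 |R|=1.02126 →lo
  mid=-2.00404 |R|=1.00405 →lo
  mid=-1.99553 |R|=0.99554 →hi
  mid=-1.99979 |R|=0.99979 →hi
  mid=-2.00191 |R|=1.00191 →lo
  ...
  [-2.00005,-1.99992] ⇒ x*=-2.0000
So |R|<1 on (-2.0000, 0).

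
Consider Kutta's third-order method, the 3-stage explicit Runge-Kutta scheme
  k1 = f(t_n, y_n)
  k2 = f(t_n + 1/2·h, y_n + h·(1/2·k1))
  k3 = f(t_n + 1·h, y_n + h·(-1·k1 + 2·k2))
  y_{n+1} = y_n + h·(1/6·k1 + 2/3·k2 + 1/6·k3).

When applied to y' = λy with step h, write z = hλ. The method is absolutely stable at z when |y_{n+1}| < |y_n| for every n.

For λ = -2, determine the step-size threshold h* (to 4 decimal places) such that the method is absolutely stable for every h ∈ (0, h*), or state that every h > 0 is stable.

Test eqn y'=λy, z=hλ:
  order 3, 3-stage ⇒ R(z)=1+z+z^2/2+z^3/6
  (e.g. R(-0.87)=0.39870, |R|=0.39870)

Find x<0 with |R(x)|<1.
x=-0.87: |R|=0.3987
|R(-1.69)|=0.0664 |R(-1.2)|=0.2320 |R(-0.62)|=0.5325
Bisect:
  x_lo=-2.8167 |R|=1.5743  x_hi=-0.1285 |R|=0.8794
  mid=-1.47256 |R|=0.07946 →hi
  mid=-2.14462 |R|=0.48891 →hi
  mid=-2.48064 |R|=0.94799 →hi
  mid=-2.64866 |R|=1.23785 →lo
  mid=-2.56465 |R|=1.08740 →lo
  mid=-2.52265 |R|=1.01635 →lo
  mid=-2.50164 |R|=0.98184 →hi
  mid=-2.51215 |R|=0.99901 →hi
  ...
  [-2.51280,-2.51264] ⇒ x*=-2.5127
So |R|<1 on (-2.5127, 0).

(-2.5127,0); λ=-2 ⇒ h* = 1.2564.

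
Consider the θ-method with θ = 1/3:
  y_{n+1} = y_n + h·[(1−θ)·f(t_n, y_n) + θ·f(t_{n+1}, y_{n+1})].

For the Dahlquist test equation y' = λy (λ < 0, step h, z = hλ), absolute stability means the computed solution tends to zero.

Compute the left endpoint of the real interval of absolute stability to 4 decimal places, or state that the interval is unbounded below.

left endpoint -6.0000.

On y'=λy, z=hλ:
  y_{n+1} = y_n + z·[2/3·y_n + 1/3·y_{n+1}] ⇒ (1 − 1/3z)y_{n+1} = (1 + 2/3z)y_n
  so R(z) = (1 + 2/3z)/(1 − 1/3z).

Find x<0 with |R(x)|<1.
x=-0.39: |R|=0.6549
R=−1: 1+2/3x = −1+1/3x ⇒ -1/3x=2 ⇒ x=2/(-1/3)=-6.0000
Confirm numerically:
  x=-5.412: |R|=0.93010 <1
  x=-3.784: |R|=0.67335 <1
  x=-2.757: |R|=0.43669 <1
  x=-2.737: |R|=0.43124 <1
  x=-6.239: |R|=1.02587 >1
  x=-6.230: |R|=1.02492 >1
  x=-6.087: |R|=1.00957 >1
Stable set (-6.0000, 0).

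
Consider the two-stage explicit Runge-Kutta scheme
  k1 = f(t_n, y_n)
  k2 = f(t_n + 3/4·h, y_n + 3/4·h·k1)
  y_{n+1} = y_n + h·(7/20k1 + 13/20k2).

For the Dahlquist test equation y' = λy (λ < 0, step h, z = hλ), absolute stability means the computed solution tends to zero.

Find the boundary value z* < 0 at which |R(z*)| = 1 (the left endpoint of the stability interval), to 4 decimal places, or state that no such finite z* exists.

left endpoint -2.0513.

Test eqn y'=λy, z=hλ:
  k1=λy_n ⇒ h·k1=z·y_n;  k2=λ(1+3/4z)y_n ⇒ h·k2=z(1+3/4z)y_n
  y_{n+1}/y_n = 1 + 7/20z + 13/20z(1+3/4z) = 1 + z + 39/80z²
  Hence R(z) = 1 + z + 39/80z².

Need |R(x)|<1, x<0.
x=-0.3: |R|=0.7439
R=1: x+39/80x²=0 ⇒ x=−80/39=-2.0513; min R=1−1/(4·39/80)=0.4872>−1
Confirm numerically:
  x=-1.609: |R|=0.65308 <1
  x=-1.576: |R|=0.63484 <1
  x=-0.944: |R|=0.49043 <1
  x=-2.544: |R|=1.61107 >1
  x=-2.146: |R|=1.09909 >1
  x=-2.127: |R|=1.07851 >1
Interval (-2.0513, 0).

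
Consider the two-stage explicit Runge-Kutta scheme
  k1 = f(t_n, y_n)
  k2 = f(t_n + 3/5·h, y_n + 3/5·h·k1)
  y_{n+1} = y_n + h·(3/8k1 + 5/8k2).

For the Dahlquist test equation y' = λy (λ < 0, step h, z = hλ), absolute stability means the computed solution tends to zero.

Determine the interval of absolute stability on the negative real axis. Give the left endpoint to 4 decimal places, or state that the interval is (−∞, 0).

(-2.6667, 0).

On y'=λy, z=hλ:
  k1=λy_n ⇒ h·k1=z·y_n;  k2=λ(1+3/5z)y_n ⇒ h·k2=z(1+3/5z)y_n
  y_{n+1}/y_n = 1 + 3/8z + 5/8z(1+3/5z) = 1 + z + 3/8z²
  Hence R(z) = 1 + z + 3/8z².

Solve |R(x)|<1 on ℝ⁻.
x=-1.2: |R|=0.3400
R=1: x+3/8x²=0 ⇒ x=−8/3=-2.6667; min R=1−1/(4·3/8)=0.3333>−1
Confirm numerically:
  x=-2.546: |R|=0.88479 <1
  x=-1.733: |R|=0.39323 <1
  x=-1.658: |R|=0.37286 <1
  x=-3.130: |R|=1.54384 >1
  x=-3.094: |R|=1.49581 >1
  x=-2.917: |R|=1.27383 >1
Stable set (-2.6667, 0).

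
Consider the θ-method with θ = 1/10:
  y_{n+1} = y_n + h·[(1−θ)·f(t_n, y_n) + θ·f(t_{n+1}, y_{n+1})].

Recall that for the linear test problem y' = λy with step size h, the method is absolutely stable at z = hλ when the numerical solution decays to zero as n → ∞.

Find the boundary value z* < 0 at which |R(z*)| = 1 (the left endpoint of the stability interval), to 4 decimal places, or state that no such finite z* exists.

z* = -2.5000.

On y'=λy, z=hλ:
  y_{n+1} = y_n + z·[9/10·y_n + 1/10·y_{n+1}] ⇒ (1 − 1/10z)y_{n+1} = (1 + 9/10z)y_n
  so R(z) = (1 + 9/10z)/(1 − 1/10z).

Find x<0 with |R(x)|<1.
x=-1.04: |R|=0.0580
R=−1: 1+9/10x = −1+1/10x ⇒ -4/5x=2 ⇒ x=2/(-4/5)=-2.5000
Confirm numerically:
  x=-2.231: |R|=0.82405 <1
  x=-2.194: |R|=0.79925 <1
  x=-1.518: |R|=0.31794 <1
  x=-1.461: |R|=0.27476 <1
  x=-2.885: |R|=1.23904 >1
  x=-2.737: |R|=1.14886 >1
  x=-2.674: |R|=1.10983 >1
Interval (-2.5000, 0).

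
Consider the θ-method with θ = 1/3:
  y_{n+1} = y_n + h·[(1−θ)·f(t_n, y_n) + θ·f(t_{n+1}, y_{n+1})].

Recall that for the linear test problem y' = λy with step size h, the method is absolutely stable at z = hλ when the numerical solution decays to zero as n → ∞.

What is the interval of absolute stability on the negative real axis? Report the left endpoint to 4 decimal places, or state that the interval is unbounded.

Set f=λy, z=hλ:
  y_{n+1} = y_n + z·[2/3·y_n + 1/3·y_{n+1}] ⇒ (1 − 1/3z)y_{n+1} = (1 + 2/3z)y_n
  Hence R(z) = (1 + 2/3z)/(1 − 1/3z).

Find x<0 with |R(x)|<1.
x=-1.58: |R|=0.0349
R=−1: 1+2/3x = −1+1/3x ⇒ -1/3x=2 ⇒ x=2/(-1/3)=-6.0000
Confirm numerically:
  x=-5.002: |R|=0.87528 <1
  x=-4.673: |R|=0.82706 <1
  x=-4.384: |R|=0.78115 <1
  x=-2.480: |R|=0.35766 <1
  x=-6.540: |R|=1.05660 >1
  x=-6.323: |R|=1.03465 >1
  x=-6.148: |R|=1.01618 >1
Stable set (-6.0000, 0).

(-6.0000, 0).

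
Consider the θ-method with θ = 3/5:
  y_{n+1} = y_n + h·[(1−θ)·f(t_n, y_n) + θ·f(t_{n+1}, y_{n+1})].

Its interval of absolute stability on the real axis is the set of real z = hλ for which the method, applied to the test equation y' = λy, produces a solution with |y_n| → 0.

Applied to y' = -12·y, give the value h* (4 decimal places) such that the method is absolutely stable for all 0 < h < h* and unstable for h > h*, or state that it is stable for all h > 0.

Test eqn y'=λy, z=hλ:
  y_{n+1} = y_n + z·[2/5·y_n + 3/5·y_{n+1}] ⇒ (1 − 3/5z)y_{n+1} = (1 + 2/5z)y_n
  ⇒ R(z) = (1 + 2/5z)/(1 − 3/5z).

Need |R(x)|<1, x<0.
x=-0.52: |R|=0.6037
x=-2: |R|=0.0909
x=-10: |R|=0.4286
x=-100: |R|=0.6393
θ=3/5≥1/2 ⇒ |1+2/5x|<|1−3/5x| ∀x<0 ⇒ interval (−∞,0).

interval (−∞, 0). Any h>0 works for λ=-12.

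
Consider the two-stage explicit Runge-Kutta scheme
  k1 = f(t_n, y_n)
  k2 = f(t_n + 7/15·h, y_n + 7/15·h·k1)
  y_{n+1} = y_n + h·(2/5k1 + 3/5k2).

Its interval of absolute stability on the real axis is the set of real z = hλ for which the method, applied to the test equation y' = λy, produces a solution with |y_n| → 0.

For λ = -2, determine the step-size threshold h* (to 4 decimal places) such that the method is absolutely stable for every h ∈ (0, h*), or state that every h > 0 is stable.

(-3.5714,0); λ=-2 ⇒ h* = (25/7)/2 = 1.7857.

Test eqn y'=λy, z=hλ:
  k1=λy_n ⇒ h·k1=z·y_n;  k2=λ(1+7/15z)y_n ⇒ h·k2=z(1+7/15z)y_n
  y_{n+1}/y_n = 1 + 2/5z + 3/5z(1+7/15z) = 1 + z + 7/25z²
  so R(z) = 1 + z + 7/25z².

Boundary: |R(x)|=1, x<0.
x=-0.86: |R|=0.3471
R=1: x+7/25x²=0 ⇒ x=−25/7=-3.5714; min R=1−1/(4·7/25)=0.1071>−1
Confirm numerically:
  x=-2.673: |R|=0.32758 <1
  x=-1.967: |R|=0.11634 <1
  x=-1.433: |R|=0.14198 <1
  x=-4.014: |R|=1.49741 >1
  x=-3.651: |R|=1.08134 >1
Interval (-3.5714, 0).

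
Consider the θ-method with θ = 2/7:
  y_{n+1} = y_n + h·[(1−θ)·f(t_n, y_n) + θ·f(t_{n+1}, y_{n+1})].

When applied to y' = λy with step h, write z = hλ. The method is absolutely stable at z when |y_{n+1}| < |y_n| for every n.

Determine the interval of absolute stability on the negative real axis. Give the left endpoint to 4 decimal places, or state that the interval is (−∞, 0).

z∈(-4.6667,0).

Test eqn y'=λy, z=hλ:
  y_{n+1} = y_n + z·[5/7·y_n + 2/7·y_{n+1}] ⇒ (1 − 2/7z)y_{n+1} = (1 + 5/7z)y_n
  Hence R(z) = (1 + 5/7z)/(1 − 2/7z).

Find x<0 with |R(x)|<1.
x=-1.21: |R|=0.1008
R=−1: 1+5/7x = −1+2/7x ⇒ -3/7x=2 ⇒ x=2/(-3/7)=-4.6667
Confirm numerically:
  x=-4.372: |R|=0.94385 <1
  x=-3.528: |R|=0.75697 <1
  x=-2.421: |R|=0.43109 <1
  x=-2.255: |R|=0.37142 <1
  x=-5.046: |R|=1.06658 >1
  x=-4.813: |R|=1.02640 >1
Interval (-4.6667, 0).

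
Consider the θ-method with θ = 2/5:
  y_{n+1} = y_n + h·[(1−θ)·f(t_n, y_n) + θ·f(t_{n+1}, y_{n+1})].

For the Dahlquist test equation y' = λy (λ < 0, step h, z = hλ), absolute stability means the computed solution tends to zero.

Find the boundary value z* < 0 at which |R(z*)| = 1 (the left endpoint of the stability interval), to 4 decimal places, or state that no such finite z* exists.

Set f=λy, z=hλ:
  y_{n+1} = y_n + z·[3/5·y_n + 2/5·y_{n+1}] ⇒ (1 − 2/5z)y_{n+1} = (1 + 3/5z)y_n
  so R(z) = (1 + 3/5z)/(1 − 2/5z).

Need |R(x)|<1, x<0.
x=-0.68: |R|=0.4654
R=−1: 1+3/5x = −1+2/5x ⇒ -1/5x=2 ⇒ x=2/(-1/5)=-10.0000
Confirm numerically:
  x=-9.896: |R|=0.99581 <1
  x=-8.542: |R|=0.93398 <1
  x=-6.971: |R|=0.84009 <1
  x=-6.756: |R|=0.82476 <1
  x=-10.304: |R|=1.01187 >1
  x=-10.128: |R|=1.00507 >1
Stable set (-10.0000, 0).

z* = -10.0000.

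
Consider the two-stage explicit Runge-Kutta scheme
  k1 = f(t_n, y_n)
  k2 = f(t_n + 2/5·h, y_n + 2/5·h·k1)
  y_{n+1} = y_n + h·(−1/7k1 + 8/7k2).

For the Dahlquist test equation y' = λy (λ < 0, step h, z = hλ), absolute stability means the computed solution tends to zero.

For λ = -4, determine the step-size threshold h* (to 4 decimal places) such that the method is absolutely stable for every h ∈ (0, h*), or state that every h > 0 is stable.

(-2.1875,0); λ=-4 ⇒ h* = (35/16)/4 = 0.5469.

On y'=λy, z=hλ:
  k1=λy_n ⇒ h·k1=z·y_n;  k2=λ(1+2/5z)y_n ⇒ h·k2=z(1+2/5z)y_n
  y_{n+1}/y_n = 1 − 1/7z + 8/7z(1+2/5z) = 1 + z + 16/35z²
  so R(z) = 1 + z + 16/35z².

Need |R(x)|<1, x<0.
x=-1.28: |R|=0.4690
R=1: x+16/35x²=0 ⇒ x=−35/16=-2.1875; min R=1−1/(4·16/35)=0.4531>−1
Confirm numerically:
  x=-2.124: |R|=0.93834 <1
  x=-2.089: |R|=0.90594 <1
  x=-1.603: |R|=0.57168 <1
  x=-1.529: |R|=0.53973 <1
  x=-2.773: |R|=1.74221 >1
  x=-2.586: |R|=1.47110 >1
So |R|<1 on (-2.1875, 0).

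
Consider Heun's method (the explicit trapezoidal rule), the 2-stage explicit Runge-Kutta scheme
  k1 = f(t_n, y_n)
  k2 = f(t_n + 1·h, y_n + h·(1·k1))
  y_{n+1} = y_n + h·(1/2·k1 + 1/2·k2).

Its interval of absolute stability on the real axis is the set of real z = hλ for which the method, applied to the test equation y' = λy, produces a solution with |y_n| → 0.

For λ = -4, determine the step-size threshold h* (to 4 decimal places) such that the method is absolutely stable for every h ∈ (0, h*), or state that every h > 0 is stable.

Test eqn y'=λy, z=hλ:
  order 2, 2-stage ⇒ R(z)=1+z+z^2/2
  (e.g. R(-0.79)=0.52205, |R|=0.52205)

Need |R(x)|<1, x<0.
x=-0.79: |R|=0.5221
|R(-1.54)|=0.6458 |R(-1.34)|=0.5578 |R(-0.74)|=0.5338
Bisect:
  x_lo=-2.6892 |R|=1.9267  x_hi=-0.3624 |R|=0.7033
  mid=-1.52578 |R|=0.63822 →hi
  mid=-2.10750 |R|=1.11327 →lo
  mid=-1.81664 |R|=0.83345 →hi
  mid=-1.96207 |R|=0.96279 →hi
  mid=-2.03478 |R|=1.03539 →lo
  mid=-1.99842 |R|=0.99843 →hi
  mid=-2.01660 |R|=1.01674 →lo
  mid=-2.00751 |R|=1.00754 →lo
  mid=-2.00297 |R|=1.00297 →lo
  ...
  [-2.00013,-1.99999] ⇒ x*=-2.0000
So |R|<1 on (-2.0000, 0).

(-2.0000,0); λ=-4 ⇒ h* = 0.5000.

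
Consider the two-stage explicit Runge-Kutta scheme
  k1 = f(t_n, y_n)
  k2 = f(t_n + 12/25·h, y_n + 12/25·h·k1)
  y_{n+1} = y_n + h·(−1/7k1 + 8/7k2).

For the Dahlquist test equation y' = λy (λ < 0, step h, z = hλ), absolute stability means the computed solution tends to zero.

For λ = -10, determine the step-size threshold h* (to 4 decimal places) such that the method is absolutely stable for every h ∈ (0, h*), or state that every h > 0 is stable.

(-1.8229,0); λ=-10 ⇒ h* = (175/96)/10 = 0.1823.

Set f=λy, z=hλ:
  k1=λy_n ⇒ h·k1=z·y_n;  k2=λ(1+12/25z)y_n ⇒ h·k2=z(1+12/25z)y_n
  y_{n+1}/y_n = 1 − 1/7z + 8/7z(1+12/25z) = 1 + z + 96/175z²
  R(z) = 1 + z + 96/175z².

Find x<0 with |R(x)|<1.
x=-0.41: |R|=0.6822
R=1: x+96/175x²=0 ⇒ x=−175/96=-1.8229; min R=1−1/(4·96/175)=0.5443>−1
Confirm numerically:
  x=-1.775: |R|=0.95334 <1
  x=-1.632: |R|=0.82908 <1
  x=-1.465: |R|=0.71236 <1
  x=-2.280: |R|=1.57169 >1
  x=-2.136: |R|=1.36685 >1
Stable set (-1.8229, 0).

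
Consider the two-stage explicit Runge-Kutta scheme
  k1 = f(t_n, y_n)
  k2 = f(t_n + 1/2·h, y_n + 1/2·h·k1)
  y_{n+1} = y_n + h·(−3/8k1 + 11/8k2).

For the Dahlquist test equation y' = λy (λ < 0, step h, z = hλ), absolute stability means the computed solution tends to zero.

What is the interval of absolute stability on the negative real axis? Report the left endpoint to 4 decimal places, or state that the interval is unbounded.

On y'=λy, z=hλ:
  k1=λy_n ⇒ h·k1=z·y_n;  k2=λ(1+1/2z)y_n ⇒ h·k2=z(1+1/2z)y_n
  y_{n+1}/y_n = 1 − 3/8z + 11/8z(1+1/2z) = 1 + z + 11/16z²
  Hence R(z) = 1 + z + 11/16z².

Solve |R(x)|<1 on ℝ⁻.
x=-1.02: |R|=0.6953
R=1: x+11/16x²=0 ⇒ x=−16/11=-1.4545; min R=1−1/(4·11/16)=0.6364>−1
Confirm numerically:
  x=-1.410: |R|=0.95682 <1
  x=-0.978: |R|=0.67958 <1
  x=-0.922: |R|=0.66243 <1
  x=-0.804: |R|=0.64041 <1
  x=-2.036: |R|=1.81389 >1
  x=-1.983: |R|=1.72045 >1
  x=-1.673: |R|=1.25126 >1
Stable set (-1.4545, 0).

(-1.4545, 0).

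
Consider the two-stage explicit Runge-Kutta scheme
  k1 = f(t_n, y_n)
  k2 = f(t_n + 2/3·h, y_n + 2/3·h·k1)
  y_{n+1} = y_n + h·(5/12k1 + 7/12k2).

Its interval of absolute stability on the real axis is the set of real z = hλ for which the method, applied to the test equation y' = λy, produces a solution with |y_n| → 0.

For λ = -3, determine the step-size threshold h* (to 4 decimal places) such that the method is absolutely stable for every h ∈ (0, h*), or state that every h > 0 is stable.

Test eqn y'=λy, z=hλ:
  k1=λy_n ⇒ h·k1=z·y_n;  k2=λ(1+2/3z)y_n ⇒ h·k2=z(1+2/3z)y_n
  y_{n+1}/y_n = 1 + 5/12z + 7/12z(1+2/3z) = 1 + z + 7/18z²
  R(z) = 1 + z + 7/18z².

Find x<0 with |R(x)|<1.
x=-0.38: |R|=0.6762
R=1: x+7/18x²=0 ⇒ x=−18/7=-2.5714; min R=1−1/(4·7/18)=0.3571>−1
Confirm numerically:
  x=-2.484: |R|=0.91554 <1
  x=-2.053: |R|=0.58609 <1
  x=-1.532: |R|=0.38073 <1
  x=-2.969: |R|=1.45904 >1
  x=-2.726: |R|=1.16386 >1
Stable set (-2.5714, 0).

(-2.5714,0); λ=-3 ⇒ h* = (18/7)/3 = 0.8571.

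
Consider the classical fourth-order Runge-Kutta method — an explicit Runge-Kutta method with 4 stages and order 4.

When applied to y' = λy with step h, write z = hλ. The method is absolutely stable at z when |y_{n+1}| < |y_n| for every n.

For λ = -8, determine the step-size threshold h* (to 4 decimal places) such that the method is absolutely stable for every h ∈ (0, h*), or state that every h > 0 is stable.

(-2.7853,0); λ=-8 ⇒ h* = 0.3482.

Test eqn y'=λy, z=hλ:
  order 4, 4-stage ⇒ R(z)=1+z+z^2/2+z^3/6+z^4/24
  (e.g. R(-1.76)=0.27997, |R|=0.27997)

Find x<0 with |R(x)|<1.
x=-1.76: |R|=0.2800
|R(-1.85)|=0.2940 |R(-1.29)|=0.2997 |R(-1)|=0.3750
Bisect:
  x_lo=-3.4900 |R|=2.6968  x_hi=-0.2774 |R|=0.7577
  mid=-1.88372 |R|=0.30108 →hi
  mid=-2.68686 |R|=0.86146 →hi
  mid=-3.08844 |R|=1.56188 →lo
  mid=-2.88765 |R|=1.16561 →lo
  mid=-2.78726 |R|=1.00296 →lo
  mid=-2.73706 |R|=0.92968 →hi
  mid=-2.76216 |R|=0.96567 →hi
  mid=-2.77471 |R|=0.98415 →hi
  ...
  [-2.78529,-2.78510] ⇒ x*=-2.7853
Interval (-2.7853, 0).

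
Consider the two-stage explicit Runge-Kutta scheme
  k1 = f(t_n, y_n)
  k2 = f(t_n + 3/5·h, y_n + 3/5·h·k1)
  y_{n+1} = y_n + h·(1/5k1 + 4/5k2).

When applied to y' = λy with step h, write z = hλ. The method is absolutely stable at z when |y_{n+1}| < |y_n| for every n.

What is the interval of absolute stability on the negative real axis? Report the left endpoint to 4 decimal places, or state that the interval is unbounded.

(-2.0833, 0).

With y'=λy (z=hλ):
  k1=λy_n ⇒ h·k1=z·y_n;  k2=λ(1+3/5z)y_n ⇒ h·k2=z(1+3/5z)y_n
  y_{n+1}/y_n = 1 + 1/5z + 4/5z(1+3/5z) = 1 + z + 12/25z²
  R(z) = 1 + z + 12/25z².

Boundary: |R(x)|=1, x<0.
x=-0.93: |R|=0.4852
R=1: x+12/25x²=0 ⇒ x=−25/12=-2.0833; min R=1−1/(4·12/25)=0.4792>−1
Confirm numerically:
  x=-1.164: |R|=0.48635 <1
  x=-1.148: |R|=0.48459 <1
  x=-1.008: |R|=0.47971 <1
  x=-2.658: |R|=1.73318 >1
  x=-2.166: |R|=1.08595 >1
Stable set (-2.0833, 0).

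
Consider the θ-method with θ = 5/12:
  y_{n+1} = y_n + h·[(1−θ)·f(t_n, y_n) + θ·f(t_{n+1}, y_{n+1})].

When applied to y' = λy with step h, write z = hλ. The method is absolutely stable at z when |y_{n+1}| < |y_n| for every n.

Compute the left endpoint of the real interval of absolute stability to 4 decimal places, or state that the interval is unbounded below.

z* = -12.0000.

On y'=λy, z=hλ:
  y_{n+1} = y_n + z·[7/12·y_n + 5/12·y_{n+1}] ⇒ (1 − 5/12z)y_{n+1} = (1 + 7/12z)y_n
  so R(z) = (1 + 7/12z)/(1 − 5/12z).

Solve |R(x)|<1 on ℝ⁻.
x=-1.4: |R|=0.1158
R=−1: 1+7/12x = −1+5/12x ⇒ -1/6x=2 ⇒ x=2/(-1/6)=-12.0000
Confirm numerically:
  x=-11.835: |R|=0.99536 <1
  x=-9.673: |R|=0.92290 <1
  x=-7.407: |R|=0.81266 <1
  x=-7.406: |R|=0.81260 <1
  x=-12.475: |R|=1.01277 >1
  x=-12.326: |R|=1.00886 >1
  x=-12.033: |R|=1.00091 >1
Stable set (-12.0000, 0).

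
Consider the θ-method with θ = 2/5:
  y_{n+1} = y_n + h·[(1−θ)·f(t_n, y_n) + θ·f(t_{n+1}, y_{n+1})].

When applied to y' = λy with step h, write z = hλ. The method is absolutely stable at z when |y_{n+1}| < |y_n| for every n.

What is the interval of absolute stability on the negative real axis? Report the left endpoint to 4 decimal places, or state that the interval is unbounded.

(-10.0000, 0).

Test eqn y'=λy, z=hλ:
  y_{n+1} = y_n + z·[3/5·y_n + 2/5·y_{n+1}] ⇒ (1 − 2/5z)y_{n+1} = (1 + 3/5z)y_n
  ⇒ R(z) = (1 + 3/5z)/(1 − 2/5z).

Solve |R(x)|<1 on ℝ⁻.
x=-0.36: |R|=0.6853
R=−1: 1+3/5x = −1+2/5x ⇒ -1/5x=2 ⇒ x=2/(-1/5)=-10.0000
Confirm numerically:
  x=-8.995: |R|=0.95629 <1
  x=-4.439: |R|=0.59929 <1
  x=-4.429: |R|=0.59799 <1
  x=-4.281: |R|=0.57831 <1
  x=-10.528: |R|=1.02026 >1
  x=-10.146: |R|=1.00577 >1
  x=-10.076: |R|=1.00302 >1
Interval (-10.0000, 0).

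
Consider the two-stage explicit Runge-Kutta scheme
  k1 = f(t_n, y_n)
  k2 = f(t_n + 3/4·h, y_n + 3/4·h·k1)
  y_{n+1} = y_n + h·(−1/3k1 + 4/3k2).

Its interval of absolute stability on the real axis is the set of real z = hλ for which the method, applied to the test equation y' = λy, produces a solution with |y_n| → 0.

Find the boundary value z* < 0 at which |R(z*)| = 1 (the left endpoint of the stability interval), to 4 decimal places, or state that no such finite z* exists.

z* = -1.0000.

On y'=λy, z=hλ:
  k1=λy_n ⇒ h·k1=z·y_n;  k2=λ(1+3/4z)y_n ⇒ h·k2=z(1+3/4z)y_n
  y_{n+1}/y_n = 1 − 1/3z + 4/3z(1+3/4z) = 1 + z + z²
  Hence R(z) = 1 + z + z².

Find x<0 with |R(x)|<1.
x=-0.46: |R|=0.7516
R=1: x+1x²=0 ⇒ x=−1=-1.0000; min R=1−1/(4·1)=0.7500>−1
Confirm numerically:
  x=-0.961: |R|=0.96252 <1
  x=-0.901: |R|=0.91080 <1
  x=-0.748: |R|=0.81150 <1
  x=-0.605: |R|=0.76103 <1
  x=-1.410: |R|=1.57810 >1
  x=-1.190: |R|=1.22610 >1
Stable set (-1.0000, 0).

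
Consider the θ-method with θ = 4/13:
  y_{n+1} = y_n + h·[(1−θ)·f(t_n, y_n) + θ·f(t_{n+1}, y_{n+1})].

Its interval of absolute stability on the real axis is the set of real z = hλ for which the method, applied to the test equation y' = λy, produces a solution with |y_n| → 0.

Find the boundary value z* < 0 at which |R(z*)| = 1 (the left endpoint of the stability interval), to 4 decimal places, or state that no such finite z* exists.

Test eqn y'=λy, z=hλ:
  y_{n+1} = y_n + z·[9/13·y_n + 4/13·y_{n+1}] ⇒ (1 − 4/13z)y_{n+1} = (1 + 9/13z)y_n
  R(z) = (1 + 9/13z)/(1 − 4/13z).

Find x<0 with |R(x)|<1.
x=-1.02: |R|=0.2237
R=−1: 1+9/13x = −1+4/13x ⇒ -5/13x=2 ⇒ x=2/(-5/13)=-5.2000
Confirm numerically:
  x=-5.082: |R|=0.98230 <1
  x=-5.030: |R|=0.97434 <1
  x=-3.105: |R|=0.58792 <1
  x=-5.646: |R|=1.06267 >1
  x=-5.386: |R|=1.02692 >1
So |R|<1 on (-5.2000, 0).

left endpoint -5.2000.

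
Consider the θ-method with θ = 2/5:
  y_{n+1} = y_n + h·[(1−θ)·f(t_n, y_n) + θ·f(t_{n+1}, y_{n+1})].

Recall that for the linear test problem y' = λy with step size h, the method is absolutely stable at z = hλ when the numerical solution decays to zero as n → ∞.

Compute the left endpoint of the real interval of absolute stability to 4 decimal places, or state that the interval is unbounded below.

left endpoint -10.0000.

Test eqn y'=λy, z=hλ:
  y_{n+1} = y_n + z·[3/5·y_n + 2/5·y_{n+1}] ⇒ (1 − 2/5z)y_{n+1} = (1 + 3/5z)y_n
  so R(z) = (1 + 3/5z)/(1 − 2/5z).

Boundary: |R(x)|=1, x<0.
x=-0.6: |R|=0.5161
R=−1: 1+3/5x = −1+2/5x ⇒ -1/5x=2 ⇒ x=2/(-1/5)=-10.0000
Confirm numerically:
  x=-9.494: |R|=0.97891 <1
  x=-9.356: |R|=0.97284 <1
  x=-6.021: |R|=0.76652 <1
  x=-4.686: |R|=0.63025 <1
  x=-10.587: |R|=1.02243 >1
  x=-10.453: |R|=1.01749 >1
  x=-10.419: |R|=1.01622 >1
Stable set (-10.0000, 0).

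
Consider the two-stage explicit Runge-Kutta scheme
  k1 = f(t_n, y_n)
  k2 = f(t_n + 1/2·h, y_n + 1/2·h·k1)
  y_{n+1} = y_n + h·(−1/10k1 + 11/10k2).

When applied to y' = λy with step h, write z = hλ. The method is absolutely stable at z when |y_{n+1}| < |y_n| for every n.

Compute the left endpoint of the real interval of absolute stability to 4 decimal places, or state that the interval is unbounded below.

z* = -1.8182.

On y'=λy, z=hλ:
  k1=λy_n ⇒ h·k1=z·y_n;  k2=λ(1+1/2z)y_n ⇒ h·k2=z(1+1/2z)y_n
  y_{n+1}/y_n = 1 − 1/10z + 11/10z(1+1/2z) = 1 + z + 11/20z²
  R(z) = 1 + z + 11/20z².

Solve |R(x)|<1 on ℝ⁻.
x=-0.87: |R|=0.5463
R=1: x+11/20x²=0 ⇒ x=−20/11=-1.8182; min R=1−1/(4·11/20)=0.5455>−1
Confirm numerically:
  x=-1.404: |R|=0.68017 <1
  x=-1.178: |R|=0.58523 <1
  x=-0.733: |R|=0.56251 <1
  x=-2.124: |R|=1.35726 >1
  x=-1.930: |R|=1.11870 >1
Interval (-1.8182, 0).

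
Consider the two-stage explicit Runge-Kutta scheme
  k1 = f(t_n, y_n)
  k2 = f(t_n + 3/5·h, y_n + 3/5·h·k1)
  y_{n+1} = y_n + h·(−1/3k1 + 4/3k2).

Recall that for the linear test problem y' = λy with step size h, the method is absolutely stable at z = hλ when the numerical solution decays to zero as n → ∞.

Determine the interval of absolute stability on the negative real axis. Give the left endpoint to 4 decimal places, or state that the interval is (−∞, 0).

With y'=λy (z=hλ):
  k1=λy_n ⇒ h·k1=z·y_n;  k2=λ(1+3/5z)y_n ⇒ h·k2=z(1+3/5z)y_n
  y_{n+1}/y_n = 1 − 1/3z + 4/3z(1+3/5z) = 1 + z + 4/5z²
  so R(z) = 1 + z + 4/5z².

Need |R(x)|<1, x<0.
x=-1.22: |R|=0.9707
R=1: x+4/5x²=0 ⇒ x=−5/4=-1.2500; min R=1−1/(4·4/5)=0.6875>−1
Confirm numerically:
  x=-1.186: |R|=0.93928 <1
  x=-1.128: |R|=0.88991 <1
  x=-0.965: |R|=0.77998 <1
  x=-1.843: |R|=1.87432 >1
  x=-1.572: |R|=1.40495 >1
So |R|<1 on (-1.2500, 0).

(-1.2500, 0).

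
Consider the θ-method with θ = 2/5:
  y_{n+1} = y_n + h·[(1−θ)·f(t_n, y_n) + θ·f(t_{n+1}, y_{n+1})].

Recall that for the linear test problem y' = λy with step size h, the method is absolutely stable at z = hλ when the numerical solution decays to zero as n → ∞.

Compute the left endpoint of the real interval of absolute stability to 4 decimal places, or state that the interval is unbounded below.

left endpoint -10.0000.

With y'=λy (z=hλ):
  y_{n+1} = y_n + z·[3/5·y_n + 2/5·y_{n+1}] ⇒ (1 − 2/5z)y_{n+1} = (1 + 3/5z)y_n
  R(z) = (1 + 3/5z)/(1 − 2/5z).

Solve |R(x)|<1 on ℝ⁻.
x=-1.6: |R|=0.0244
R=−1: 1+3/5x = −1+2/5x ⇒ -1/5x=2 ⇒ x=2/(-1/5)=-10.0000
Confirm numerically:
  x=-8.273: |R|=0.91985 <1
  x=-5.339: |R|=0.70270 <1
  x=-5.312: |R|=0.69995 <1
  x=-10.547: |R|=1.02096 >1
  x=-10.124: |R|=1.00491 >1
Stable set (-10.0000, 0).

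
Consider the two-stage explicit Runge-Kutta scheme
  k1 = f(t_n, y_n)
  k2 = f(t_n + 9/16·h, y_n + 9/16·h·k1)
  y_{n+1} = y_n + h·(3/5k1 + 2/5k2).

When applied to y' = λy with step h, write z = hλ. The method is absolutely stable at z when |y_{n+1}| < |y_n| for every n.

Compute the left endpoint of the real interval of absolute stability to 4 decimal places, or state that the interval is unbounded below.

With y'=λy (z=hλ):
  k1=λy_n ⇒ h·k1=z·y_n;  k2=λ(1+9/16z)y_n ⇒ h·k2=z(1+9/16z)y_n
  y_{n+1}/y_n = 1 + 3/5z + 2/5z(1+9/16z) = 1 + z + 9/40z²
  Hence R(z) = 1 + z + 9/40z².

Need |R(x)|<1, x<0.
x=-0.6: |R|=0.4810
R=1: x+9/40x²=0 ⇒ x=−40/9=-4.4444; min R=1−1/(4·9/40)=-0.1111>−1
Confirm numerically:
  x=-3.279: |R|=0.14016 <1
  x=-3.250: |R|=0.12656 <1
  x=-2.550: |R|=0.08694 <1
  x=-1.876: |R|=0.08414 <1
  x=-4.726: |R|=1.29939 >1
  x=-4.644: |R|=1.20852 >1
Interval (-4.4444, 0).

z* = -4.4444.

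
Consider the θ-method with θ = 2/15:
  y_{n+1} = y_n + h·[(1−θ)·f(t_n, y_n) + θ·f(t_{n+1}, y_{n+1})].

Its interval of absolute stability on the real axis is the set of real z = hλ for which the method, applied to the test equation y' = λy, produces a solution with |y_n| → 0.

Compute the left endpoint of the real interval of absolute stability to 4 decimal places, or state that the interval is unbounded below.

With y'=λy (z=hλ):
  y_{n+1} = y_n + z·[13/15·y_n + 2/15·y_{n+1}] ⇒ (1 − 2/15z)y_{n+1} = (1 + 13/15z)y_n
  ⇒ R(z) = (1 + 13/15z)/(1 − 2/15z).

Find x<0 with |R(x)|<1.
x=-1.53: |R|=0.2708
R=−1: 1+13/15x = −1+2/15x ⇒ -11/15x=2 ⇒ x=2/(-11/15)=-2.7273
Confirm numerically:
  x=-2.515: |R|=0.88342 <1
  x=-2.024: |R|=0.59387 <1
  x=-1.893: |R|=0.51150 <1
  x=-1.278: |R|=0.09193 <1
  x=-3.169: |R|=1.22772 >1
  x=-3.106: |R|=1.19640 >1
Stable set (-2.7273, 0).

left endpoint -2.7273.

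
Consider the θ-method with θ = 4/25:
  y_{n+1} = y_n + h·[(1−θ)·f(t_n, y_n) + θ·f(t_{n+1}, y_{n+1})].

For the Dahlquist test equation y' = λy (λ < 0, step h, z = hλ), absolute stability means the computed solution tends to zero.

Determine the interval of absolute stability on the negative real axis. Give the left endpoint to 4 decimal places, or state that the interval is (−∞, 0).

Test eqn y'=λy, z=hλ:
  y_{n+1} = y_n + z·[21/25·y_n + 4/25·y_{n+1}] ⇒ (1 − 4/25z)y_{n+1} = (1 + 21/25z)y_n
  ⇒ R(z) = (1 + 21/25z)/(1 − 4/25z).

Boundary: |R(x)|=1, x<0.
x=-1.79: |R|=0.3915
R=−1: 1+21/25x = −1+4/25x ⇒ -17/25x=2 ⇒ x=2/(-17/25)=-2.9412
Confirm numerically:
  x=-2.636: |R|=0.85404 <1
  x=-1.320: |R|=0.08983 <1
  x=-1.313: |R|=0.08505 <1
  x=-3.484: |R|=1.23700 >1
  x=-3.453: |R|=1.22418 >1
Interval (-2.9412, 0).

z∈(-2.9412,0).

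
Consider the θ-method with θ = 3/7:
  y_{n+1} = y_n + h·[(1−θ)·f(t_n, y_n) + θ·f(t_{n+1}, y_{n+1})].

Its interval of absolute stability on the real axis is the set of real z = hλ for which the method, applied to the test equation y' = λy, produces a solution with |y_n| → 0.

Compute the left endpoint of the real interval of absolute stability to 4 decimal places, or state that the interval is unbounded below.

Set f=λy, z=hλ:
  y_{n+1} = y_n + z·[4/7·y_n + 3/7·y_{n+1}] ⇒ (1 − 3/7z)y_{n+1} = (1 + 4/7z)y_n
  Hence R(z) = (1 + 4/7z)/(1 − 3/7z).

Find x<0 with |R(x)|<1.
x=-1.14: |R|=0.2342
R=−1: 1+4/7x = −1+3/7x ⇒ -1/7x=2 ⇒ x=2/(-1/7)=-14.0000
Confirm numerically:
  x=-11.492: |R|=0.93953 <1
  x=-10.557: |R|=0.91097 <1
  x=-7.981: |R|=0.80548 <1
  x=-6.321: |R|=0.70423 <1
  x=-14.288: |R|=1.00578 >1
  x=-14.282: |R|=1.00566 >1
  x=-14.205: |R|=1.00413 >1
Interval (-14.0000, 0).

z* = -14.0000.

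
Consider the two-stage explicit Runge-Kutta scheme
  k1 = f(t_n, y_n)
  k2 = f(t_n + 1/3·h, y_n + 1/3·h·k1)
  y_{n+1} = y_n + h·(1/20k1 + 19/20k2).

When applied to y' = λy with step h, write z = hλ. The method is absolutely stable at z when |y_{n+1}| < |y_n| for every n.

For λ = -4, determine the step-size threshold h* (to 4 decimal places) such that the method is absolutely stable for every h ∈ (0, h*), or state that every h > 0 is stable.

With y'=λy (z=hλ):
  k1=λy_n ⇒ h·k1=z·y_n;  k2=λ(1+1/3z)y_n ⇒ h·k2=z(1+1/3z)y_n
  y_{n+1}/y_n = 1 + 1/20z + 19/20z(1+1/3z) = 1 + z + 19/60z²
  so R(z) = 1 + z + 19/60z².

Solve |R(x)|<1 on ℝ⁻.
x=-0.86: |R|=0.3742
R=1: x+19/60x²=0 ⇒ x=−60/19=-3.1579; min R=1−1/(4·19/60)=0.2105>−1
Confirm numerically:
  x=-3.025: |R|=0.87270 <1
  x=-2.676: |R|=0.59164 <1
  x=-2.229: |R|=0.34434 <1
  x=-1.867: |R|=0.23680 <1
  x=-3.660: |R|=1.58194 >1
  x=-3.305: |R|=1.15396 >1
  x=-3.212: |R|=1.05503 >1
Interval (-3.1579, 0).

(-3.1579,0); λ=-4 ⇒ h* = (60/19)/4 = 0.7895.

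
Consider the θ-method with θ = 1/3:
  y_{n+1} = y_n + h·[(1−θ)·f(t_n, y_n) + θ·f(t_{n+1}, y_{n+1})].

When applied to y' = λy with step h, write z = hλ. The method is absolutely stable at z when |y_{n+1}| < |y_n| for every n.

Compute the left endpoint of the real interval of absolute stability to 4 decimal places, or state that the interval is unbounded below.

On y'=λy, z=hλ:
  y_{n+1} = y_n + z·[2/3·y_n + 1/3·y_{n+1}] ⇒ (1 − 1/3z)y_{n+1} = (1 + 2/3z)y_n
  ⇒ R(z) = (1 + 2/3z)/(1 − 1/3z).

Solve |R(x)|<1 on ℝ⁻.
x=-0.52: |R|=0.5568
R=−1: 1+2/3x = −1+1/3x ⇒ -1/3x=2 ⇒ x=2/(-1/3)=-6.0000
Confirm numerically:
  x=-5.882: |R|=0.98671 <1
  x=-4.916: |R|=0.86306 <1
  x=-4.588: |R|=0.81392 <1
  x=-4.002: |R|=0.71465 <1
  x=-6.576: |R|=1.06015 >1
  x=-6.348: |R|=1.03723 >1
  x=-6.345: |R|=1.03692 >1
Stable set (-6.0000, 0).

left endpoint -6.0000.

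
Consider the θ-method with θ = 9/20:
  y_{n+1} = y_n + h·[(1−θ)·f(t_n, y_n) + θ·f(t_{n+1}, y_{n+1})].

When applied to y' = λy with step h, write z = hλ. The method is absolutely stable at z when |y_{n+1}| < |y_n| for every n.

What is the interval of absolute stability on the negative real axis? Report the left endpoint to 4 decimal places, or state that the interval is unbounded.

(-20.0000, 0).

On y'=λy, z=hλ:
  y_{n+1} = y_n + z·[11/20·y_n + 9/20·y_{n+1}] ⇒ (1 − 9/20z)y_{n+1} = (1 + 11/20z)y_n
  so R(z) = (1 + 11/20z)/(1 − 9/20z).

Find x<0 with |R(x)|<1.
x=-1.02: |R|=0.3009
R=−1: 1+11/20x = −1+9/20x ⇒ -1/10x=2 ⇒ x=2/(-1/10)=-20.0000
Confirm numerically:
  x=-19.116: |R|=0.99079 <1
  x=-18.054: |R|=0.97867 <1
  x=-10.247: |R|=0.82619 <1
  x=-9.126: |R|=0.78706 <1
  x=-20.267: |R|=1.00264 >1
  x=-20.037: |R|=1.00037 >1
So |R|<1 on (-20.0000, 0).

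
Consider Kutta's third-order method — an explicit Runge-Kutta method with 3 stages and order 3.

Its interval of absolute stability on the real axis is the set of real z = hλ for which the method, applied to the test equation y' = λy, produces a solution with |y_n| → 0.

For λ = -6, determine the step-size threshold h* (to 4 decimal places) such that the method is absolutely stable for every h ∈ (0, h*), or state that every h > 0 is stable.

On y'=λy, z=hλ:
  order 3, 3-stage ⇒ R(z)=1+z+z^2/2+z^3/6
  (e.g. R(-1.21)=0.22679, |R|=0.22679)

Need |R(x)|<1, x<0.
x=-1.21: |R|=0.2268
|R(-2.89)|=1.7369 |R(-2.8)|=1.5387 |R(-2.71)|=1.3550
Bisect:
  x_lo=-2.9483 |R|=1.8735  x_hi=-0.2527 |R|=0.7766
  mid=-1.60051 |R|=0.00301 →hi
  mid=-2.27442 |R|=0.64885 →hi
  mid=-2.61138 |R|=1.16969 →lo
  mid=-2.44290 |R|=0.88879 →hi
  mid=-2.52714 |R|=1.02382 →lo
  mid=-2.48502 |R|=0.95499 →hi
  mid=-2.50608 |R|=0.98907 →hi
  ...
  [-2.51282,-2.51266] ⇒ x*=-2.5127
So |R|<1 on (-2.5127, 0).

(-2.5127,0); λ=-6 ⇒ h* = 0.4188.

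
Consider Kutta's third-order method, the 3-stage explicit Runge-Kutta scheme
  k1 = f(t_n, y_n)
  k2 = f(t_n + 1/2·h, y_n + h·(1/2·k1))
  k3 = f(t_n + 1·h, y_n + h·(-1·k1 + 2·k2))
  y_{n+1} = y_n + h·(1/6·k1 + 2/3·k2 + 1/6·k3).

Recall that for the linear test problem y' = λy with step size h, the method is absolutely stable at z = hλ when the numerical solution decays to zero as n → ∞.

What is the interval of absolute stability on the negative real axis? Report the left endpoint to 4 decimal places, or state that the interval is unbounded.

With y'=λy (z=hλ):
  order 3, 3-stage ⇒ R(z)=1+z+z^2/2+z^3/6
  (e.g. R(-1.47)=0.08103, |R|=0.08103)

Need |R(x)|<1, x<0.
x=-1.47: |R|=0.0810
|R(-1.62)|=0.0164 |R(-1.55)|=0.0306 |R(-1.28)|=0.1897
Bisect:
  x_lo=-2.8886 |R|=1.7337  x_hi=-0.0899 |R|=0.9140
  mid=-1.48926 |R|=0.06919 →hi
  mid=-2.18893 |R|=0.54123 →hi
  mid=-2.53876 |R|=1.04329 →lo
  mid=-2.36384 |R|=0.77140 →hi
  mid=-2.45130 |R|=0.90179 →hi
  mid=-2.49503 |R|=0.97111 →hi
  mid=-2.51690 |R|=1.00684 →lo
  mid=-2.50596 |R|=0.98888 →hi
  mid=-2.51143 |R|=0.99784 →hi
  mid=-2.51416 |R|=1.00233 →lo
  ...
  [-2.51280,-2.51263] ⇒ x*=-2.5127
So |R|<1 on (-2.5127, 0).

(-2.5127, 0).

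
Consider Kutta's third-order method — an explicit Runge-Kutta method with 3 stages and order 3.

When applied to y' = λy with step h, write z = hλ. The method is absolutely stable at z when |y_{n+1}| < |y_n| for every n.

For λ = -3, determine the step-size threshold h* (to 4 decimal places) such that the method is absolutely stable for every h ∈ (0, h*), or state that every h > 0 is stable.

(-2.5127,0); λ=-3 ⇒ h* = 0.8376.

On y'=λy, z=hλ:
  order 3, 3-stage ⇒ R(z)=1+z+z^2/2+z^3/6
  (e.g. R(-1.3)=0.17883, |R|=0.17883)

Find x<0 with |R(x)|<1.
x=-1.3: |R|=0.1788
|R(-2.11)|=0.4496 |R(-2.05)|=0.3846 |R(-1.5)|=0.0625
Bisect:
  x_lo=-2.8338 |R|=1.6114  x_hi=-0.2160 |R|=0.8056
  mid=-1.52493 |R|=0.04676 →hi
  mid=-2.17938 |R|=0.52976 →hi
  mid=-2.50660 |R|=0.98993 →hi
  mid=-2.67021 |R|=1.27832 →lo
  mid=-2.58841 |R|=1.12881 →lo
  mid=-2.54750 |R|=1.05807 →lo
  mid=-2.52705 |R|=1.02368 →lo
  mid=-2.51683 |R|=1.00672 →lo
  ...
  [-2.51283,-2.51267] ⇒ x*=-2.5127
Interval (-2.5127, 0).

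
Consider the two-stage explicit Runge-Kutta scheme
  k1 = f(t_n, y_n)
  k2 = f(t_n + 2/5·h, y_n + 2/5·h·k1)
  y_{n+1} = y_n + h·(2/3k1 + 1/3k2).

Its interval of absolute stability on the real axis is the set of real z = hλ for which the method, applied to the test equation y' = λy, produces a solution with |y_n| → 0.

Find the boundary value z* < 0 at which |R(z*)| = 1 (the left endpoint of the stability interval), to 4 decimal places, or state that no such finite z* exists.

left endpoint -7.5000.

With y'=λy (z=hλ):
  k1=λy_n ⇒ h·k1=z·y_n;  k2=λ(1+2/5z)y_n ⇒ h·k2=z(1+2/5z)y_n
  y_{n+1}/y_n = 1 + 2/3z + 1/3z(1+2/5z) = 1 + z + 2/15z²
  R(z) = 1 + z + 2/15z².

Solve |R(x)|<1 on ℝ⁻.
x=-1.18: |R|=0.0057
R=1: x+2/15x²=0 ⇒ x=−15/2=-7.5000; min R=1−1/(4·2/15)=-0.8750>−1
Confirm numerically:
  x=-5.086: |R|=0.63701 <1
  x=-3.287: |R|=0.84642 <1
  x=-3.268: |R|=0.84402 <1
  x=-8.051: |R|=1.59148 >1
  x=-7.691: |R|=1.19586 >1
So |R|<1 on (-7.5000, 0).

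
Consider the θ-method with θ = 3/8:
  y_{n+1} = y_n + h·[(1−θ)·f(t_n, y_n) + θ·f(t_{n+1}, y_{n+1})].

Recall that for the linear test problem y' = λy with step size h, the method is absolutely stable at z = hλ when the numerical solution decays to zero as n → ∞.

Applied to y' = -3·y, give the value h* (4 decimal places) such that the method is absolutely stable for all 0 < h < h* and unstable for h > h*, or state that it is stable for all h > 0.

Set f=λy, z=hλ:
  y_{n+1} = y_n + z·[5/8·y_n + 3/8·y_{n+1}] ⇒ (1 − 3/8z)y_{n+1} = (1 + 5/8z)y_n
  Hence R(z) = (1 + 5/8z)/(1 − 3/8z).

Solve |R(x)|<1 on ℝ⁻.
x=-1.68: |R|=0.0307
R=−1: 1+5/8x = −1+3/8x ⇒ -1/4x=2 ⇒ x=2/(-1/4)=-8.0000
Confirm numerically:
  x=-6.180: |R|=0.86285 <1
  x=-5.558: |R|=0.80206 <1
  x=-4.090: |R|=0.61421 <1
  x=-3.688: |R|=0.54763 <1
  x=-8.545: |R|=1.03241 >1
  x=-8.539: |R|=1.03207 >1
Stable set (-8.0000, 0).

(-8.0000,0); λ=-3 ⇒ h* = (8)/3 = 2.6667.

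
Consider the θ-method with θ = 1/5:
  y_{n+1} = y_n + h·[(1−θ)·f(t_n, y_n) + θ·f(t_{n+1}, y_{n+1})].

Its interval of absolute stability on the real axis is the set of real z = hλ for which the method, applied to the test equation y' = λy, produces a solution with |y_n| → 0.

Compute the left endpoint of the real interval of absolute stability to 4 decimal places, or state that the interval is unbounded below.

On y'=λy, z=hλ:
  y_{n+1} = y_n + z·[4/5·y_n + 1/5·y_{n+1}] ⇒ (1 − 1/5z)y_{n+1} = (1 + 4/5z)y_n
  Hence R(z) = (1 + 4/5z)/(1 − 1/5z).

Find x<0 with |R(x)|<1.
x=-0.6: |R|=0.4643
R=−1: 1+4/5x = −1+1/5x ⇒ -3/5x=2 ⇒ x=2/(-3/5)=-3.3333
Confirm numerically:
  x=-3.077: |R|=0.90479 <1
  x=-2.918: |R|=0.84264 <1
  x=-1.702: |R|=0.26977 <1
  x=-1.376: |R|=0.07905 <1
  x=-3.805: |R|=1.16070 >1
  x=-3.626: |R|=1.10179 >1
  x=-3.364: |R|=1.01100 >1
Interval (-3.3333, 0).

left endpoint -3.3333.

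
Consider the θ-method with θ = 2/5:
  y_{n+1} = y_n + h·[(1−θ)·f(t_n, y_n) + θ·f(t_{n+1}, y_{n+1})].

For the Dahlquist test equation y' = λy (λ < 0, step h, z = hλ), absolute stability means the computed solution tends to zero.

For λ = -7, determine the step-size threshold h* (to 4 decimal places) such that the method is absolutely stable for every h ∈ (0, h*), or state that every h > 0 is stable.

On y'=λy, z=hλ:
  y_{n+1} = y_n + z·[3/5·y_n + 2/5·y_{n+1}] ⇒ (1 − 2/5z)y_{n+1} = (1 + 3/5z)y_n
  Hence R(z) = (1 + 3/5z)/(1 − 2/5z).

Need |R(x)|<1, x<0.
x=-1.33: |R|=0.1319
R=−1: 1+3/5x = −1+2/5x ⇒ -1/5x=2 ⇒ x=2/(-1/5)=-10.0000
Confirm numerically:
  x=-8.309: |R|=0.92178 <1
  x=-8.167: |R|=0.91408 <1
  x=-7.806: |R|=0.89356 <1
  x=-10.469: |R|=1.01808 >1
  x=-10.251: |R|=1.00984 >1
  x=-10.021: |R|=1.00084 >1
Stable set (-10.0000, 0).

(-10.0000,0); λ=-7 ⇒ h* = (10)/7 = 1.4286.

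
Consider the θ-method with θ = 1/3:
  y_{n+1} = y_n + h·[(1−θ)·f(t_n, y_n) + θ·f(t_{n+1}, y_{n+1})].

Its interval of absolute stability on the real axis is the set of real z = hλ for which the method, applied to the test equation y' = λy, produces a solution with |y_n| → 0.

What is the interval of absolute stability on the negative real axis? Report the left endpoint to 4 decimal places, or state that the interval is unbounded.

(-6.0000, 0).

Set f=λy, z=hλ:
  y_{n+1} = y_n + z·[2/3·y_n + 1/3·y_{n+1}] ⇒ (1 − 1/3z)y_{n+1} = (1 + 2/3z)y_n
  Hence R(z) = (1 + 2/3z)/(1 − 1/3z).

Need |R(x)|<1, x<0.
x=-0.65: |R|=0.4658
R=−1: 1+2/3x = −1+1/3x ⇒ -1/3x=2 ⇒ x=2/(-1/3)=-6.0000
Confirm numerically:
  x=-4.918: |R|=0.86335 <1
  x=-3.622: |R|=0.64089 <1
  x=-2.436: |R|=0.34437 <1
  x=-6.564: |R|=1.05897 >1
  x=-6.407: |R|=1.04327 >1
  x=-6.311: |R|=1.03340 >1
Interval (-6.0000, 0).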